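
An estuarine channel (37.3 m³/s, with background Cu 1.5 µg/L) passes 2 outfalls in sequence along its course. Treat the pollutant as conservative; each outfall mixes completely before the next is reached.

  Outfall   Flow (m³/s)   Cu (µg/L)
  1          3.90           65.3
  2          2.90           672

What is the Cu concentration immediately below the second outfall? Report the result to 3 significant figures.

Below outfall 1: Q → 41.20 m³/s, C = (37.30·1.500 + 3.900·65.30)/41.20 = 7.539 µg/L.
Below outfall 2: Q → 44.10 m³/s, C = (41.20·7.539 + 2.900·672.0)/44.10 = 51.23 µg/L.

51.2 µg/L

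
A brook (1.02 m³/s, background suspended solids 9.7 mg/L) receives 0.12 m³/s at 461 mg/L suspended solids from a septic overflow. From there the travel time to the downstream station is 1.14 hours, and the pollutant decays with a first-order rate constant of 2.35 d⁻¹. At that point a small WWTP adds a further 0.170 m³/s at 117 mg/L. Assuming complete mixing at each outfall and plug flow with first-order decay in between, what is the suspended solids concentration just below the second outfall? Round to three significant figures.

59.7 mg/L

Mass balance: C = (1.020·9.700 + 0.1200·461.0) / 1.140 = 65.21/1.140 = 57.21 mg/L; combined flow 1.140 m³/s.
Applying C = C₀e^(−kt): 57.21 × 0.8944 = 51.16 mg/L.
At the second outfall, C = (1.140·51.16 + 0.1700·117.0) / (1.140 + 0.1700) = 59.71 mg/L.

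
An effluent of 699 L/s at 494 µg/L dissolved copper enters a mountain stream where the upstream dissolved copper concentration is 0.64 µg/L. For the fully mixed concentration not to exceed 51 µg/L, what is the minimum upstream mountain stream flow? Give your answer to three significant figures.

6150 L/s

Set C_mix = 51: (Q·0.6400 + 699.0·494.0) / (Q + 699.0) = 51
→ Q = 699.0·(494.0 − 51)/(51 − 0.6400) = 6149 L/s.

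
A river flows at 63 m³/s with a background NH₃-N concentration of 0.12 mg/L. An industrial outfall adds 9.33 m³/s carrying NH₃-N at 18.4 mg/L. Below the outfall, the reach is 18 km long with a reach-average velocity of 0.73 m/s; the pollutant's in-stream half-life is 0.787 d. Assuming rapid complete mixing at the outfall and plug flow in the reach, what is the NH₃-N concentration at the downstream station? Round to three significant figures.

Mass balance: C = (63.00·0.1200 + 9.330·18.40) / 72.33 = 179.2/72.33 = 2.478 mg/L.
Travel time t = 18·1000 / 0.73 = 24660 s = 6.849 h.
Half-life 0.787 d → k = ln 2 / 0.787 = 0.8807 d⁻¹.
First-order decay: C = 2.478·exp(−k·t) = 2.478·0.7777 = 1.927 mg/L.

1.93 mg/L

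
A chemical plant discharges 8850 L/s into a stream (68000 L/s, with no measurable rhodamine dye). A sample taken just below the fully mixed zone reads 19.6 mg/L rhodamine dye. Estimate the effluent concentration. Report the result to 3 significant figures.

Mass balance: 68000·0 + 8850·Cₑ = 76850·19.60
→ Cₑ = (76850·19.60 − 68000·0) / 8850 = 170.2 mg/L.

170 mg/L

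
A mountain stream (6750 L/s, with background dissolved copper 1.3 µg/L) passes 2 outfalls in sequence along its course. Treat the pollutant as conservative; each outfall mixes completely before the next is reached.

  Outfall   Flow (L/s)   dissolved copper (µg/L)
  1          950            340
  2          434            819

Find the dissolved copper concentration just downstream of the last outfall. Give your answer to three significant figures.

After outfall 1: Q = 6750 + 950.0 = 7700 L/s; C = (6750·1.300 + 950.0·340.0)/7700 = 43.09 µg/L.
After outfall 2: Q = 7700 + 434.0 = 8134 L/s; C = (7700·43.09 + 434.0·819.0)/8134 = 84.49 µg/L.

84.5 µg/L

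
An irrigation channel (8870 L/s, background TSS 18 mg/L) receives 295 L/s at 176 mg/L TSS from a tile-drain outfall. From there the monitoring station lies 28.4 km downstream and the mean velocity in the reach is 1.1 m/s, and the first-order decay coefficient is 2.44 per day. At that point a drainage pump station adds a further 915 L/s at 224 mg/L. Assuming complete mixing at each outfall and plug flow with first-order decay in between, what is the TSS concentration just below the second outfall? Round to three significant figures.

30.5 mg/L

Mass balance: C = (8870·18.00 + 295.0·176.0) / 9165 = 211600/9165 = 23.09 mg/L; combined flow 9165 L/s.
Travel time t = 28.4·1000 / 1.1 = 25820 s = 7.172 h.
Decay over the reach: 23.09·exp(−kt) = 23.09·0.4823 = 11.13 mg/L.
Second outfall: C = (9165·11.13 + 915.0·224.0)/10080 = 30.46 mg/L.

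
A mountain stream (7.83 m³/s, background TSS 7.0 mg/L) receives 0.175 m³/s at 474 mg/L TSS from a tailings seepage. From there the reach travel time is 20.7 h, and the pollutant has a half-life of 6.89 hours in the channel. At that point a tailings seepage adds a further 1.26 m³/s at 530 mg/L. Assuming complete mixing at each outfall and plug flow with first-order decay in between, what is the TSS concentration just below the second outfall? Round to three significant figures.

Mixed concentration C = ΣQC/ΣQ = (7.830·7.000 + 0.1750·474.0) / 8.005 = 137.8/8.005 = 17.21 mg/L; combined flow 8.005 m³/s.
Half-life 6.89 h → k = ln 2 / 6.89 = 0.1006 h⁻¹ = 2.414 d⁻¹.
After decay, C = 17.21 × e^(−kt) = 17.21 × 0.1246 = 2.145 mg/L.
Second outfall: C = (8.005·2.145 + 1.260·530.0)/9.265 = 73.93 mg/L.

73.9 mg/L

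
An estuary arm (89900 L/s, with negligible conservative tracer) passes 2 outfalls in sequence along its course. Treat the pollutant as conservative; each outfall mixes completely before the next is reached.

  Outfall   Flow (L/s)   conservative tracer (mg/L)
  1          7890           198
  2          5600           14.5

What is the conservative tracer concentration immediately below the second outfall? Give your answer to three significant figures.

15.9 mg/L

Below outfall 1: Q → 97790 L/s, C = (89900·0 + 7890·198.0)/97790 = 15.98 mg/L.
Below outfall 2: Q → 103400 L/s, C = (97790·15.98 + 5600·14.50)/103400 = 15.90 mg/L.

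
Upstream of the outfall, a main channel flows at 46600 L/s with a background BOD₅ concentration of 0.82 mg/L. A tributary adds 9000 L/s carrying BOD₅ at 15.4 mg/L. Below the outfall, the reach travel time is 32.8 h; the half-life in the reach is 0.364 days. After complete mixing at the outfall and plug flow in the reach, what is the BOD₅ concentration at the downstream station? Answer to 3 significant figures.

0.236 mg/L

Mixed concentration C = ΣQC/ΣQ = (46600·0.8200 + 9000·15.40) / 55600 = 176800/55600 = 3.180 mg/L.
Half-life 0.364 d → k = ln 2 / 0.364 = 1.904 d⁻¹.
First-order decay: C = 3.180·exp(−k·t) = 3.180·0.07409 = 0.2356 mg/L.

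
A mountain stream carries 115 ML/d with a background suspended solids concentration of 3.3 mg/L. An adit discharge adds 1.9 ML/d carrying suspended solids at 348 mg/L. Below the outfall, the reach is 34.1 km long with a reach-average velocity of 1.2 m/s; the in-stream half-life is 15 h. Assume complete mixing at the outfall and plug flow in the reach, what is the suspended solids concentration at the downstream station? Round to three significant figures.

Mass balance: C = (115.0·3.300 + 1.900·348.0) / 116.9 = 1041/116.9 = 8.902 mg/L.
Travel time t = 34.1·1000 / 1.2 = 28420 s = 7.894 h.
Half-life 15 h → k = ln 2 / 15 = 0.04621 h⁻¹ = 1.109 d⁻¹.
Decay over the reach: 8.902·exp(−kt) = 8.902·0.6944 = 6.182 mg/L.

6.18 mg/L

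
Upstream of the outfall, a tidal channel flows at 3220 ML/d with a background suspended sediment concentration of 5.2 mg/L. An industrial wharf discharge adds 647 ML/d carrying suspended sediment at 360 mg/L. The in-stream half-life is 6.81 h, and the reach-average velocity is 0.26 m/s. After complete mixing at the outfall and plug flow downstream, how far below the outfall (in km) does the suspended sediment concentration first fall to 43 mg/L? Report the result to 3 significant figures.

3.74 km

After mixing, C = (3220·5.200 + 647.0·360.0) / 3867 = 249700/3867 = 64.56 mg/L.
Half-life 6.81 h → k = ln 2 / 6.81 = 0.1018 h⁻¹ = 2.443 d⁻¹.
Set 64.56·exp(−k·t) = 43 → t = ln(64.56/43)/k = 14380 s = 3.993 h.
Distance = v·t = 0.26·14380 = 3738 m = 3.738 km.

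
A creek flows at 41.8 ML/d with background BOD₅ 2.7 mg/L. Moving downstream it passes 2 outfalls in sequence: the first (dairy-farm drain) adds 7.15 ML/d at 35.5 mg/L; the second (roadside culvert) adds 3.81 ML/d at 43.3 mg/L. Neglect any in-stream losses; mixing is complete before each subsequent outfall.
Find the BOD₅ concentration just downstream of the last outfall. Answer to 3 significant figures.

After outfall 1: Q = 41.80 + 7.150 = 48.95 ML/d; C = (41.80·2.700 + 7.150·35.50)/48.95 = 7.491 mg/L.
After outfall 2: Q = 48.95 + 3.810 = 52.76 ML/d; C = (48.95·7.491 + 3.810·43.30)/52.76 = 10.08 mg/L.

10.1 mg/L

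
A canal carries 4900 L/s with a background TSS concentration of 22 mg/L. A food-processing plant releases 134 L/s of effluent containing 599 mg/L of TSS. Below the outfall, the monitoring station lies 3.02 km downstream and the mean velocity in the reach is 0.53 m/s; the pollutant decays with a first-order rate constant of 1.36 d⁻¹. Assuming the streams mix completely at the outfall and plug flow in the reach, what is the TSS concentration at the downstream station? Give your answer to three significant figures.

Conservation of mass: C = (4900·22.00 + 134.0·599.0) / 5034 = 188100/5034 = 37.36 mg/L.
Travel time t = 3.02·1000 / 0.53 = 5698 s = 1.583 h.
Decay over the reach: 37.36·exp(−kt) = 37.36·0.9142 = 34.15 mg/L.

34.2 mg/L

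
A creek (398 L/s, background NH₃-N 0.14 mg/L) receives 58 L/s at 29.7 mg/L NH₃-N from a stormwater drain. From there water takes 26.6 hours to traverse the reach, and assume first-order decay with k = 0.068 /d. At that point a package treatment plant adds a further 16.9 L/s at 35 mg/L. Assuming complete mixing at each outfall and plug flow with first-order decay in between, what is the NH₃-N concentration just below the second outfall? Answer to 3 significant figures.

4.74 mg/L

After mixing, C = (398.0·0.1400 + 58.00·29.70) / 456.0 = 1778/456.0 = 3.900 mg/L; combined flow 456.0 L/s.
Applying C = C₀e^(−kt): 3.900 × 0.9274 = 3.617 mg/L.
At the second outfall, C = (456.0·3.617 + 16.90·35.00) / (456.0 + 16.90) = 4.738 mg/L.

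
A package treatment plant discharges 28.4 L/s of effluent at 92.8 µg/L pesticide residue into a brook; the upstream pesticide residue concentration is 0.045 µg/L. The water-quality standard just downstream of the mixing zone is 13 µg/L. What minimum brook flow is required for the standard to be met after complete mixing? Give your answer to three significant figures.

Set C_mix = 13: (Q·0.04500 + 28.40·92.80) / (Q + 28.40) = 13
→ Q = 28.40·(92.80 − 13)/(13 − 0.04500) = 174.9 L/s.

175 L/s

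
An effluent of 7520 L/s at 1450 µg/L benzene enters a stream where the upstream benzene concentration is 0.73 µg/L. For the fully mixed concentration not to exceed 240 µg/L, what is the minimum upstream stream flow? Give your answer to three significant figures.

Set C_mix = 240: (Q·0.7300 + 7520·1450) / (Q + 7520) = 240
→ Q = 7520·(1450 − 240)/(240 − 0.7300) = 38030 L/s.

38000 L/s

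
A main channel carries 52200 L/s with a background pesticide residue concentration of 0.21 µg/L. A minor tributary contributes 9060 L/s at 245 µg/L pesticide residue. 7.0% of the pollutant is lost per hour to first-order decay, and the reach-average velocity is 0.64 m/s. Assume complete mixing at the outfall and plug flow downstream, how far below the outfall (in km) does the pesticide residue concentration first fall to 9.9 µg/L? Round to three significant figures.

Mass balance: C = (52200·0.2100 + 9060·245.0) / 61260 = 2231000/61260 = 36.41 µg/L.
7.0%/h lost → k = −ln(1 − 0.07) = 0.07257 h⁻¹.
Set 36.41·exp(−k·t) = 9.9 → t = ln(36.41/9.9)/k = 64610 s = 17.95 h.
Distance = v·t = 0.64·64610 = 41350 m = 41.35 km.

41.3 km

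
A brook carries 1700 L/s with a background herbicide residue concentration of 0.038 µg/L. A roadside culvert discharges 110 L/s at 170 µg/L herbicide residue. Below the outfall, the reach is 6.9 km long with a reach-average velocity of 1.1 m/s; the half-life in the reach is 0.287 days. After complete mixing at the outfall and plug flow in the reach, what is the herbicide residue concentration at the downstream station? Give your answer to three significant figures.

Mass balance: C = (1700·0.03800 + 110.0·170.0) / 1810 = 18760/1810 = 10.37 µg/L.
Travel time t = 6.9·1000 / 1.1 = 6273 s = 1.742 h.
Half-life 0.287 d → k = ln 2 / 0.287 = 2.415 d⁻¹.
Applying C = C₀e^(−kt): 10.37 × 0.8392 = 8.700 µg/L.

8.70 µg/L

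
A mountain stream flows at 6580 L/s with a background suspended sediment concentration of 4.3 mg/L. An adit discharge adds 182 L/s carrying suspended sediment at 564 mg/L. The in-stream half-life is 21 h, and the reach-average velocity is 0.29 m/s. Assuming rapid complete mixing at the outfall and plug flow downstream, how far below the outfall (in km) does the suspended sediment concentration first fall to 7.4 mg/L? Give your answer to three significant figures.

30.4 km

Mixed concentration C = ΣQC/ΣQ = (6580·4.300 + 182.0·564.0) / 6762 = 130900/6762 = 19.36 mg/L.
Half-life 21 h → k = ln 2 / 21 = 0.03301 h⁻¹ = 0.7922 d⁻¹.
Set 19.36·exp(−k·t) = 7.4 → t = ln(19.36/7.4)/k = 104900 s = 29.14 h.
Distance = v·t = 0.29·104900 = 30430 m = 30.43 km.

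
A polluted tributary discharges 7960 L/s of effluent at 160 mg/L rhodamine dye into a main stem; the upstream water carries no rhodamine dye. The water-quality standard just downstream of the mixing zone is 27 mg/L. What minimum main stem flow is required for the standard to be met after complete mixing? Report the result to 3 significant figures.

39200 L/s

Set C_mix = 27: (Q·0 + 7960·160.0) / (Q + 7960) = 27
→ Q = 7960·(160.0 − 27)/(27 − 0) = 39210 L/s.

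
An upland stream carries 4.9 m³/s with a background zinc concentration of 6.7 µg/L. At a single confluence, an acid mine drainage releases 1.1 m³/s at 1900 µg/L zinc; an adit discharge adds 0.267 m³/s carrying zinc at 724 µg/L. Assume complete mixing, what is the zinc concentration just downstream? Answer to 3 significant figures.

370 µg/L

Mass balance: C = (4.900·6.700 + 1.100·1900 + 0.2670·724.0) / 6.267 = 2316/6.267 = 369.6 µg/L.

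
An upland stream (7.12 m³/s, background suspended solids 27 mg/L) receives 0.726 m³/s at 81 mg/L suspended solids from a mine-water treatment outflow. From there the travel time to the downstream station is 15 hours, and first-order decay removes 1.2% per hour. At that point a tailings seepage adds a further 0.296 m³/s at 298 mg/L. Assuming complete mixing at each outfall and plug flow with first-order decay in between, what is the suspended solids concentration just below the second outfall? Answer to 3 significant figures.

Conservation of mass: C = (7.120·27.00 + 0.7260·81.00) / 7.846 = 251.0/7.846 = 32.00 mg/L; combined flow 7.846 m³/s.
1.2%/h lost → k = −ln(1 − 0.012) = 0.01207 h⁻¹.
First-order decay: C = 32.00·exp(−k·t) = 32.00·0.8344 = 26.70 mg/L.
At the second outfall, C = (7.846·26.70 + 0.2960·298.0) / (7.846 + 0.2960) = 36.56 mg/L.

36.6 mg/L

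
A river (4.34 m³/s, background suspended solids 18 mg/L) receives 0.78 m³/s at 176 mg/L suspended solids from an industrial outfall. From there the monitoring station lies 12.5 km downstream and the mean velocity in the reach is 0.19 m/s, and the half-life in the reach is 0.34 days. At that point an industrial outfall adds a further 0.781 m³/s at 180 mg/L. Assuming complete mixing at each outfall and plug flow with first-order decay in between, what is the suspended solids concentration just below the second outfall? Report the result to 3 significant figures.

31.6 mg/L

After mixing, C = (4.340·18.00 + 0.7800·176.0) / 5.120 = 215.4/5.120 = 42.07 mg/L; combined flow 5.120 m³/s.
Travel time t = 12.5·1000 / 0.19 = 65790 s = 18.27 h.
Half-life 0.34 d → k = ln 2 / 0.34 = 2.039 d⁻¹.
Decay over the reach: 42.07·exp(−kt) = 42.07·0.2118 = 8.908 mg/L.
At the second outfall, C = (5.120·8.908 + 0.7810·180.0) / (5.120 + 0.7810) = 31.55 mg/L.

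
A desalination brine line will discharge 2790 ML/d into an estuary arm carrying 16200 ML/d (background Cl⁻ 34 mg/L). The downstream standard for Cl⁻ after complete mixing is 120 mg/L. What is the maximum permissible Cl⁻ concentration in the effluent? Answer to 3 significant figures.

619 mg/L

At the limit, (Qr·Cr + Qe·Cₑ)/(Qr + Qe) = 120:
Cₑ = (18990·120 − 16200·34.00) / 2790 = 619.4 mg/L.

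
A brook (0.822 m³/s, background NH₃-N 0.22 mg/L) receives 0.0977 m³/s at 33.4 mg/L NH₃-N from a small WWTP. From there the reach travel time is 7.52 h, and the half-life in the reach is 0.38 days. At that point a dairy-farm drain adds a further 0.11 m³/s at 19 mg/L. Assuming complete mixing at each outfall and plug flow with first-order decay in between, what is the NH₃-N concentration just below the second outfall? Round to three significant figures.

After mixing, C = (0.8220·0.2200 + 0.09770·33.40) / 0.9197 = 3.444/0.9197 = 3.745 mg/L; combined flow 0.9197 m³/s.
Half-life 0.38 d → k = ln 2 / 0.38 = 1.824 d⁻¹.
Applying C = C₀e^(−kt): 3.745 × 0.5647 = 2.114 mg/L.
At the second outfall, C = (0.9197·2.114 + 0.1100·19.00) / (0.9197 + 0.1100) = 3.918 mg/L.

3.92 mg/L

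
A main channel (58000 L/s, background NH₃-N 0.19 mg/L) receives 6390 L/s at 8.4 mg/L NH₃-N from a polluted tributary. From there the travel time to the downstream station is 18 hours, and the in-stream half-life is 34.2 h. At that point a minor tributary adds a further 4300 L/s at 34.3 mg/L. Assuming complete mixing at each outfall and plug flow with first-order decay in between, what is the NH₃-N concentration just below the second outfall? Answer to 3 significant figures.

Mixed concentration C = ΣQC/ΣQ = (58000·0.1900 + 6390·8.400) / 64390 = 64700/64390 = 1.005 mg/L; combined flow 64390 L/s.
Half-life 34.2 h → k = ln 2 / 34.2 = 0.02027 h⁻¹ = 0.4864 d⁻¹.
Applying C = C₀e^(−kt): 1.005 × 0.6943 = 0.6976 mg/L.
Second outfall: C = (64390·0.6976 + 4300·34.30)/68690 = 2.801 mg/L.

2.80 mg/L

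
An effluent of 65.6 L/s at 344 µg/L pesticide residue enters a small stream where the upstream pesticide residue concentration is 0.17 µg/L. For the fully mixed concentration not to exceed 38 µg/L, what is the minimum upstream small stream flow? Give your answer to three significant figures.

531 L/s

Set C_mix = 38: (Q·0.1700 + 65.60·344.0) / (Q + 65.60) = 38
→ Q = 65.60·(344.0 − 38)/(38 − 0.1700) = 530.6 L/s.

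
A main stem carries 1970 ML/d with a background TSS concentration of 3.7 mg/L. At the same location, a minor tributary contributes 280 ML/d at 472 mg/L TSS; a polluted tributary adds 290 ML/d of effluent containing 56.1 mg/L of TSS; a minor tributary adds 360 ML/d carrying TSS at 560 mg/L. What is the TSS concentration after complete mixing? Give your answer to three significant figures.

123 mg/L

Mixed concentration C = ΣQC/ΣQ = (1970·3.700 + 280.0·472.0 + 290.0·56.10 + 360.0·560.0) / 2900 = 357300/2900 = 123.2 mg/L.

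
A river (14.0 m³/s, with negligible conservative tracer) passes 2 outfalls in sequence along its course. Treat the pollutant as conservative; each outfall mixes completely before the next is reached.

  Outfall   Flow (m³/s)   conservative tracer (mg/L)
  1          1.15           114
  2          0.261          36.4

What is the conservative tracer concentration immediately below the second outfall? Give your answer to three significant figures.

9.12 mg/L

After outfall 1: Q = 14.00 + 1.150 = 15.15 m³/s; C = (14.00·0 + 1.150·114.0)/15.15 = 8.653 mg/L.
After outfall 2: Q = 15.15 + 0.2610 = 15.41 m³/s; C = (15.15·8.653 + 0.2610·36.40)/15.41 = 9.123 mg/L.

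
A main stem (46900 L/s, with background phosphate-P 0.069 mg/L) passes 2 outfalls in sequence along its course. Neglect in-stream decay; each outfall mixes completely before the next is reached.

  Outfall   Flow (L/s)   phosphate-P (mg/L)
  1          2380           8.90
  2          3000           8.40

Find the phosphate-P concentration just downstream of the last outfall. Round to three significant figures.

After outfall 1: Q = 46900 + 2380 = 49280 L/s; C = (46900·0.06900 + 2380·8.900)/49280 = 0.4955 mg/L.
After outfall 2: Q = 49280 + 3000 = 52280 L/s; C = (49280·0.4955 + 3000·8.400)/52280 = 0.9491 mg/L.

0.949 mg/L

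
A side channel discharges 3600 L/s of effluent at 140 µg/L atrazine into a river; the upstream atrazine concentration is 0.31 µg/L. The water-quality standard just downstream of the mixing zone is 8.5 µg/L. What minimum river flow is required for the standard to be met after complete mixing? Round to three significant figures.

Set C_mix = 8.5: (Q·0.3100 + 3600·140.0) / (Q + 3600) = 8.5
→ Q = 3600·(140.0 − 8.5)/(8.5 − 0.3100) = 57800 L/s.

57800 L/s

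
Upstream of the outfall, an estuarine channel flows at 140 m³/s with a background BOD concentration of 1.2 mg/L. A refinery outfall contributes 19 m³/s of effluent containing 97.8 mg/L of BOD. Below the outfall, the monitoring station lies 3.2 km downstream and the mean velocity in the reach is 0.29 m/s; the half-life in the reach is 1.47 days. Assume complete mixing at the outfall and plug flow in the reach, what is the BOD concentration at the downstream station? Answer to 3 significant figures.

12.0 mg/L

After mixing, C = (140.0·1.200 + 19.00·97.80) / 159.0 = 2026/159.0 = 12.74 mg/L.
Travel time t = 3.2·1000 / 0.29 = 11030 s = 3.065 h.
Half-life 1.47 d → k = ln 2 / 1.47 = 0.4715 d⁻¹.
Decay over the reach: 12.74·exp(−kt) = 12.74·0.9416 = 12.00 mg/L.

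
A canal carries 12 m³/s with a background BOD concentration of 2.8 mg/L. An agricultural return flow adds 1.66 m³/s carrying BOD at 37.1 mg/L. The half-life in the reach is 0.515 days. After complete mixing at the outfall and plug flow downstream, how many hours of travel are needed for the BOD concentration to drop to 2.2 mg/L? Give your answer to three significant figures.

Flow-weighted average: C = (12.00·2.800 + 1.660·37.10) / 13.66 = 95.19/13.66 = 6.968 mg/L.
Half-life 0.515 d → k = ln 2 / 0.515 = 1.346 d⁻¹.
6.968·exp(−k·t) = 2.2 → t = ln(6.968/2.2)/k = 74010 s = 20.56 h.

20.6 h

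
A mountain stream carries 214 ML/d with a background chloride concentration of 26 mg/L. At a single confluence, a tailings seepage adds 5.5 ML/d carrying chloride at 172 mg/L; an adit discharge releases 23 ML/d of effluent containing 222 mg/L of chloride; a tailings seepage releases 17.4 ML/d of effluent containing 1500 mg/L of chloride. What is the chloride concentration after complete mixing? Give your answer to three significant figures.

Conservation of mass: C = (214.0·26.00 + 5.500·172.0 + 23.00·222.0 + 17.40·1500) / 259.9 = 37720/259.9 = 145.1 mg/L.

145 mg/L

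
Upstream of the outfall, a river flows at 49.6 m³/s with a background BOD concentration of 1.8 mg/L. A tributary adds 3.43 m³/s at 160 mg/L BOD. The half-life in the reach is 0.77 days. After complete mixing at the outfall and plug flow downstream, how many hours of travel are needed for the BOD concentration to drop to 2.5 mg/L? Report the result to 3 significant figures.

41.9 h

Mass balance: C = (49.60·1.800 + 3.430·160.0) / 53.03 = 638.1/53.03 = 12.03 mg/L.
Half-life 0.77 d → k = ln 2 / 0.77 = 0.9002 d⁻¹.
12.03·exp(−k·t) = 2.5 → t = ln(12.03/2.5)/k = 150800 s = 41.89 h.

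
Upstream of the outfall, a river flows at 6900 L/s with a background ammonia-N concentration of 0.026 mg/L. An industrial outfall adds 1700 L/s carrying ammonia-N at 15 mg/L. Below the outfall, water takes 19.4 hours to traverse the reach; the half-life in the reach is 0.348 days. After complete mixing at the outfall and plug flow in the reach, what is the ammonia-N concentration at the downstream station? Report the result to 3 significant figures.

Mixed concentration C = ΣQC/ΣQ = (6900·0.02600 + 1700·15.00) / 8600 = 25680/8600 = 2.986 mg/L.
Half-life 0.348 d → k = ln 2 / 0.348 = 1.992 d⁻¹.
Decay over the reach: 2.986·exp(−kt) = 2.986·0.1999 = 0.5968 mg/L.

0.597 mg/L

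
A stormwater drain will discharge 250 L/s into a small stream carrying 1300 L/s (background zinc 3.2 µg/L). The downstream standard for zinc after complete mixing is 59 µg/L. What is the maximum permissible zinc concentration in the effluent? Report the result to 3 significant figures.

349 µg/L

At the limit, (Qr·Cr + Qe·Cₑ)/(Qr + Qe) = 59:
Cₑ = (1550·59 − 1300·3.200) / 250.0 = 349.2 µg/L.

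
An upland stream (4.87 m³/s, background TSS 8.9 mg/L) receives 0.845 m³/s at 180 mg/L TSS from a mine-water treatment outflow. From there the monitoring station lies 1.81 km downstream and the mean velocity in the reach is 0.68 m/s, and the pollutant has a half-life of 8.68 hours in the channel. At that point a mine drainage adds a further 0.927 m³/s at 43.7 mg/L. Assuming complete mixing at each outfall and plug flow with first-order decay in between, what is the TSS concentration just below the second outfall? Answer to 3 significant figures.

Conservation of mass: C = (4.870·8.900 + 0.8450·180.0) / 5.715 = 195.4/5.715 = 34.20 mg/L; combined flow 5.715 m³/s.
Travel time t = 1.81·1000 / 0.68 = 2662 s = 0.7394 h.
Half-life 8.68 h → k = ln 2 / 8.68 = 0.07986 h⁻¹ = 1.917 d⁻¹.
First-order decay: C = 34.20·exp(−k·t) = 34.20·0.9427 = 32.24 mg/L.
At the second outfall, C = (5.715·32.24 + 0.9270·43.70) / (5.715 + 0.9270) = 33.84 mg/L.

33.8 mg/L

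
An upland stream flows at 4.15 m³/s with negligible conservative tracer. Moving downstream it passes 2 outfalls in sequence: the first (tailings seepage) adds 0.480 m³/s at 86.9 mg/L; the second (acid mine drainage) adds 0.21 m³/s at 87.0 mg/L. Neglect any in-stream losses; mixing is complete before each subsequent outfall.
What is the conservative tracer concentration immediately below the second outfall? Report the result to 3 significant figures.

12.4 mg/L

Below outfall 1: Q → 4.630 m³/s, C = (4.150·0 + 0.4800·86.90)/4.630 = 9.009 mg/L.
Below outfall 2: Q → 4.840 m³/s, C = (4.630·9.009 + 0.2100·87.00)/4.840 = 12.39 mg/L.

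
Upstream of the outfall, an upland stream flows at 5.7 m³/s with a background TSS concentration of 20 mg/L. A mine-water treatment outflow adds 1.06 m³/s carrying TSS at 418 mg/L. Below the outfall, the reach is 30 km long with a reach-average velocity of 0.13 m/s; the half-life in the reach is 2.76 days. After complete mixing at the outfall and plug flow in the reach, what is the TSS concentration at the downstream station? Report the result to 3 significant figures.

Mixed concentration C = ΣQC/ΣQ = (5.700·20.00 + 1.060·418.0) / 6.760 = 557.1/6.760 = 82.41 mg/L.
Travel time t = 30·1000 / 0.13 = 230800 s = 64.10 h.
Half-life 2.76 d → k = ln 2 / 2.76 = 0.2511 d⁻¹.
After decay, C = 82.41 × e^(−kt) = 82.41 × 0.5113 = 42.14 mg/L.

42.1 mg/L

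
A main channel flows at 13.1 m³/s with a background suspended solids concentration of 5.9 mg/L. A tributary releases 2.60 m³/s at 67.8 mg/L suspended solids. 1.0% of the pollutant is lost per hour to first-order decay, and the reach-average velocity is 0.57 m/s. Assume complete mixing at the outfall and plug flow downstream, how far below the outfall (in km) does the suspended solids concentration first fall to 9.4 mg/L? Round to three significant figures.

Conservation of mass: C = (13.10·5.900 + 2.600·67.80) / 15.70 = 253.6/15.70 = 16.15 mg/L.
1.0%/h lost → k = −ln(1 − 0.01) = 0.01005 h⁻¹.
Set 16.15·exp(−k·t) = 9.4 → t = ln(16.15/9.4)/k = 193900 s = 53.86 h.
Distance = v·t = 0.57·193900 = 110500 m = 110.5 km.

111 km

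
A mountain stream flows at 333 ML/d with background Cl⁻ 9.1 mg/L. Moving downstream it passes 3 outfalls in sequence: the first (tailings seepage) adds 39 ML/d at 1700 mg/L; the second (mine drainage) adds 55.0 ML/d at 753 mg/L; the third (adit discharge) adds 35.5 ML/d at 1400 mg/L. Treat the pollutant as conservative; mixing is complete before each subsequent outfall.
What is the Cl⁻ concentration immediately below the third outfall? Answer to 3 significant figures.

347 mg/L

Outfall 1: combined Q = 372.0 ML/d; C = (333.0·9.100 + 39.00·1700)/372.0 = 186.4 mg/L.
Outfall 2: combined Q = 427.0 ML/d; C = (372.0·186.4 + 55.00·753.0)/427.0 = 259.4 mg/L.
Outfall 3: combined Q = 462.5 ML/d; C = (427.0·259.4 + 35.50·1400)/462.5 = 346.9 mg/L.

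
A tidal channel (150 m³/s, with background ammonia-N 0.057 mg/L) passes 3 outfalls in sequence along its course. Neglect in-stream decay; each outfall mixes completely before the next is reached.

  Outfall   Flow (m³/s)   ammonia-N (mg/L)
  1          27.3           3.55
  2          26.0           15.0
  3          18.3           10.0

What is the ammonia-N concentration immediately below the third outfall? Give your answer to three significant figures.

3.06 mg/L

After outfall 1: Q = 150.0 + 27.30 = 177.3 m³/s; C = (150.0·0.05700 + 27.30·3.550)/177.3 = 0.5948 mg/L.
After outfall 2: Q = 177.3 + 26.00 = 203.3 m³/s; C = (177.3·0.5948 + 26.00·15.00)/203.3 = 2.437 mg/L.
After outfall 3: Q = 203.3 + 18.30 = 221.6 m³/s; C = (203.3·2.437 + 18.30·10.00)/221.6 = 3.062 mg/L.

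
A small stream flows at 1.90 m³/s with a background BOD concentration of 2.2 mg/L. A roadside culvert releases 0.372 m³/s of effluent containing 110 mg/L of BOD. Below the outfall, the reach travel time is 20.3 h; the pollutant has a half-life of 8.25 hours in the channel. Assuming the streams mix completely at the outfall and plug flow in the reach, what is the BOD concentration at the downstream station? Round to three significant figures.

3.61 mg/L

After mixing, C = (1.900·2.200 + 0.3720·110.0) / 2.272 = 45.10/2.272 = 19.85 mg/L.
Half-life 8.25 h → k = ln 2 / 8.25 = 0.08402 h⁻¹ = 2.016 d⁻¹.
Decay over the reach: 19.85·exp(−kt) = 19.85·0.1817 = 3.606 mg/L.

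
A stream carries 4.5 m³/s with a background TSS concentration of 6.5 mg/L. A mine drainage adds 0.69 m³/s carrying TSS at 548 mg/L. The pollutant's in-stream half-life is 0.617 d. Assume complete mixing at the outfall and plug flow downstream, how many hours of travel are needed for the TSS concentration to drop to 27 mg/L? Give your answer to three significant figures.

22.8 h

Mass balance: C = (4.500·6.500 + 0.6900·548.0) / 5.190 = 407.4/5.190 = 78.49 mg/L.
Half-life 0.617 d → k = ln 2 / 0.617 = 1.123 d⁻¹.
78.49·exp(−k·t) = 27 → t = ln(78.49/27)/k = 82070 s = 22.80 h.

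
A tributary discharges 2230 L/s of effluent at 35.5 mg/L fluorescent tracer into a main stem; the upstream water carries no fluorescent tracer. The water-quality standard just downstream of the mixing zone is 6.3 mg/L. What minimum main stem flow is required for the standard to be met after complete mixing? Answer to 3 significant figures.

Set C_mix = 6.3: (Q·0 + 2230·35.50) / (Q + 2230) = 6.3
→ Q = 2230·(35.50 − 6.3)/(6.3 − 0) = 10340 L/s.

10300 L/s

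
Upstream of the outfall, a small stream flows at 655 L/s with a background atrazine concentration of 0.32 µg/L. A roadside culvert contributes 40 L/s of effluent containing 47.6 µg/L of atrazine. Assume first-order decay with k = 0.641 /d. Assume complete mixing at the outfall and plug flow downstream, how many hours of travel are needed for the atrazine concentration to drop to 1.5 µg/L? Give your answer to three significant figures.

Conservation of mass: C = (655.0·0.3200 + 40.00·47.60) / 695.0 = 2114/695.0 = 3.041 µg/L.
3.041·exp(−k·t) = 1.5 → t = ln(3.041/1.5)/k = 95270 s = 26.46 h.

26.5 h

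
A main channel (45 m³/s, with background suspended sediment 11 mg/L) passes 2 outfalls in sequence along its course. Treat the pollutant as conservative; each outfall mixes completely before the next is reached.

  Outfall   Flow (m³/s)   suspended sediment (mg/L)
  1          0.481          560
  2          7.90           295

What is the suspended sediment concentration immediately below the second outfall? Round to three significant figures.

58.0 mg/L

Below outfall 1: Q → 45.48 m³/s, C = (45.00·11.00 + 0.4810·560.0)/45.48 = 16.81 mg/L.
Below outfall 2: Q → 53.38 m³/s, C = (45.48·16.81 + 7.900·295.0)/53.38 = 57.98 mg/L.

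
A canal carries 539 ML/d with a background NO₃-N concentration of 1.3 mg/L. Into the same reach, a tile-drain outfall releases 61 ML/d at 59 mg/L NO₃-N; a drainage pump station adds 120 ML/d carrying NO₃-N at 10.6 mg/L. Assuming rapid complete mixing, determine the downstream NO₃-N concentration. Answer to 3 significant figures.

7.74 mg/L

Mass balance: C = (539.0·1.300 + 61.00·59.00 + 120.0·10.60) / 720.0 = 5572/720.0 = 7.738 mg/L.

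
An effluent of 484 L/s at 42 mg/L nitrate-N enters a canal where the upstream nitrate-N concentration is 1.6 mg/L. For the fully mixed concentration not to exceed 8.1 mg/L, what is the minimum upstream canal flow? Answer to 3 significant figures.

Set C_mix = 8.1: (Q·1.600 + 484.0·42.00) / (Q + 484.0) = 8.1
→ Q = 484.0·(42.00 − 8.1)/(8.1 − 1.600) = 2524 L/s.

2520 L/s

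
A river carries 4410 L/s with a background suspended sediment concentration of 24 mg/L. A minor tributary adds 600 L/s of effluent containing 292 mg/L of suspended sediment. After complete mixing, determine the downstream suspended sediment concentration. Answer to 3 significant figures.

Mixed concentration C = ΣQC/ΣQ = (4410·24.00 + 600.0·292.0) / 5010 = 281000/5010 = 56.10 mg/L.

56.1 mg/L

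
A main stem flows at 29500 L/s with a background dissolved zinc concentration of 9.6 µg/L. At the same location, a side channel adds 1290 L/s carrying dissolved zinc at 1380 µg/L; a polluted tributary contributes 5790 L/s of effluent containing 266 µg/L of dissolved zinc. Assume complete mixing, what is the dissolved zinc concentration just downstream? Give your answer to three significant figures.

Mixed concentration C = ΣQC/ΣQ = (29500·9.600 + 1290·1380 + 5790·266.0) / 36580 = 3604000/36580 = 98.51 µg/L.

98.5 µg/L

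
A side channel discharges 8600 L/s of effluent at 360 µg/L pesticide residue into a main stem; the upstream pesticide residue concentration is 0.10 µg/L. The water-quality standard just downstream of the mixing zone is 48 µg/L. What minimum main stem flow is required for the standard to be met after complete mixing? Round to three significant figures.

Set C_mix = 48: (Q·0.1000 + 8600·360.0) / (Q + 8600) = 48
→ Q = 8600·(360.0 − 48)/(48 − 0.1000) = 56020 L/s.

56000 L/s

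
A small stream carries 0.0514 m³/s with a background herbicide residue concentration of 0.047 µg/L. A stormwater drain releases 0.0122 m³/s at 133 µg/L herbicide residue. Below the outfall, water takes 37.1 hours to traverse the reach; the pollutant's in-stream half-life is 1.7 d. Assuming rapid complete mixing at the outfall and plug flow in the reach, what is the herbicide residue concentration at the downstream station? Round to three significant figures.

Mass balance: C = (0.05140·0.04700 + 0.01220·133.0) / 0.06360 = 1.625/0.06360 = 25.55 µg/L.
Half-life 1.7 d → k = ln 2 / 1.7 = 0.4077 d⁻¹.
Decay over the reach: 25.55·exp(−kt) = 25.55·0.5324 = 13.60 µg/L.

13.6 µg/L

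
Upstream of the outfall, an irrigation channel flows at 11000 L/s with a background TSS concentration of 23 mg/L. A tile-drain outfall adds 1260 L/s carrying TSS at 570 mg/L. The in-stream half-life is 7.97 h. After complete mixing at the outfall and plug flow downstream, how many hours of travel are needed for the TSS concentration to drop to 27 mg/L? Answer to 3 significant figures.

12.4 h

Conservation of mass: C = (11000·23.00 + 1260·570.0) / 12260 = 971200/12260 = 79.22 mg/L.
Half-life 7.97 h → k = ln 2 / 7.97 = 0.08697 h⁻¹ = 2.087 d⁻¹.
79.22·exp(−k·t) = 27 → t = ln(79.22/27)/k = 44550 s = 12.38 h.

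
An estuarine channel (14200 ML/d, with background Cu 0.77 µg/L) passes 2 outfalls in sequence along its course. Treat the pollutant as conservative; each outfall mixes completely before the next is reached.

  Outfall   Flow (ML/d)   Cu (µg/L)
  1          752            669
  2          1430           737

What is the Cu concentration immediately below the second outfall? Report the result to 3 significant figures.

After outfall 1: Q = 14200 + 752.0 = 14950 ML/d; C = (14200·0.7700 + 752.0·669.0)/14950 = 34.38 µg/L.
After outfall 2: Q = 14950 + 1430 = 16380 ML/d; C = (14950·34.38 + 1430·737.0)/16380 = 95.71 µg/L.

95.7 µg/L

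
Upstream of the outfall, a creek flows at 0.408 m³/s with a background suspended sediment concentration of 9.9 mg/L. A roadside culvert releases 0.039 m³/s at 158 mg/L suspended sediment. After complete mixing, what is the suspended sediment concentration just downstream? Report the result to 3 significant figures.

Conservation of mass: C = (0.4080·9.900 + 0.03900·158.0) / 0.4470 = 10.20/0.4470 = 22.82 mg/L.

22.8 mg/L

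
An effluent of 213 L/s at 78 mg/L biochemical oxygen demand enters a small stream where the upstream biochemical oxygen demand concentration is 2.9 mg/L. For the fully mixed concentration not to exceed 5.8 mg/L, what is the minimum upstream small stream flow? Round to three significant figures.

5300 L/s

Set C_mix = 5.8: (Q·2.900 + 213.0·78.00) / (Q + 213.0) = 5.8
→ Q = 213.0·(78.00 − 5.8)/(5.8 − 2.900) = 5303 L/s.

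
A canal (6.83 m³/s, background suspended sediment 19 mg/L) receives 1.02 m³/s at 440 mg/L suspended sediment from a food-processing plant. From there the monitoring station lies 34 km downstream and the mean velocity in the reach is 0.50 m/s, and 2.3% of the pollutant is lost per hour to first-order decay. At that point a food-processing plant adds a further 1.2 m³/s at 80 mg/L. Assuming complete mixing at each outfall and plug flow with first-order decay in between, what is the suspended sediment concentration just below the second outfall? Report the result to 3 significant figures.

Mixed concentration C = ΣQC/ΣQ = (6.830·19.00 + 1.020·440.0) / 7.850 = 578.6/7.850 = 73.70 mg/L; combined flow 7.850 m³/s.
Travel time t = 34·1000 / 0.50 = 68000 s = 18.89 h.
2.3%/h lost → k = −ln(1 − 0.023) = 0.02327 h⁻¹.
Applying C = C₀e^(−kt): 73.70 × 0.6443 = 47.49 mg/L.
Second outfall: C = (7.850·47.49 + 1.200·80.00)/9.050 = 51.80 mg/L.

51.8 mg/L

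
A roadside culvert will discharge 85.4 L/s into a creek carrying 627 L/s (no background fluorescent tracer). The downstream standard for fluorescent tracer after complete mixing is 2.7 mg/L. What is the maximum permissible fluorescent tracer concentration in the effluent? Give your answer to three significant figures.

22.5 mg/L

At the limit, (Qr·Cr + Qe·Cₑ)/(Qr + Qe) = 2.7:
Cₑ = (712.4·2.7 − 627.0·0) / 85.40 = 22.52 mg/L.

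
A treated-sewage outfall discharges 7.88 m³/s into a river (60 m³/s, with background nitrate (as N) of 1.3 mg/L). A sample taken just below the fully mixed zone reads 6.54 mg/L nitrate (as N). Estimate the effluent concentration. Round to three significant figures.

Mass balance: 60.00·1.300 + 7.880·Cₑ = 67.88·6.540
→ Cₑ = (67.88·6.540 − 60.00·1.300) / 7.880 = 46.44 mg/L.

46.4 mg/L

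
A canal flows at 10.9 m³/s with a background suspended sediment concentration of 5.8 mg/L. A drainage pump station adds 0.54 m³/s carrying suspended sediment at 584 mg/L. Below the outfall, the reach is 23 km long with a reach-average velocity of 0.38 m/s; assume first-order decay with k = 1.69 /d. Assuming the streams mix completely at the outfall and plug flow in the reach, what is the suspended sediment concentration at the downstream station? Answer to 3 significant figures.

Conservation of mass: C = (10.90·5.800 + 0.5400·584.0) / 11.44 = 378.6/11.44 = 33.09 mg/L.
Travel time t = 23·1000 / 0.38 = 60530 s = 16.81 h.
After decay, C = 33.09 × e^(−kt) = 33.09 × 0.3061 = 10.13 mg/L.

10.1 mg/L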